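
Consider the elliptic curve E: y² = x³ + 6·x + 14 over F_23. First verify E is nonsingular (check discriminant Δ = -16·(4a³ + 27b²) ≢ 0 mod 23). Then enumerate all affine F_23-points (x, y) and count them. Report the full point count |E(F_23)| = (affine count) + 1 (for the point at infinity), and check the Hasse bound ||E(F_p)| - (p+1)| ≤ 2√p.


Affine points = {(3, 6), (3, 17), (5, 10), (5, 13), (6, 6), (6, 17), (7, 10), (7, 13), (10, 4), (10, 19), (11, 10), (11, 13), (13, 9), (13, 14), (14, 6), (14, 17), (15, 11), (15, 12), (19, 8), (19, 15)}; affine count = 20; |E(F_23)| = 21.

Discriminant check: Δ ∝ 4a³ + 27b² = 4·6³ + 27·14² = 4·216 + 27·196 ≡ 15 (mod 23). Nonzero ⇒ E is nonsingular.
For each x ∈ F_23, compute rhs = x³ + 6·x + 14 mod 23, then count y ∈ F_23 with y² ≡ rhs.
  x = 0: rhs = 14, matching y values: none (0 points).
  x = 1: rhs = 21, matching y values: none (0 points).
  x = 2: rhs = 11, matching y values: none (0 points).
  x = 3: rhs = 13, matching y values: 6, 17 (2 points).
  x = 4: rhs = 10, matching y values: none (0 points).
  x = 5: rhs = 8, matching y values: 10, 13 (2 points).
  x = 6: rhs = 13, matching y values: 6, 17 (2 points).
  x = 7: rhs = 8, matching y values: 10, 13 (2 points).
  x = 8: rhs = 22, matching y values: none (0 points).
  x = 9: rhs = 15, matching y values: none (0 points).
  x = 10: rhs = 16, matching y values: 4, 19 (2 points).
  x = 11: rhs = 8, matching y values: 10, 13 (2 points).
  x = 12: rhs = 20, matching y values: none (0 points).
  x = 13: rhs = 12, matching y values: 9, 14 (2 points).
  x = 14: rhs = 13, matching y values: 6, 17 (2 points).
  x = 15: rhs = 6, matching y values: 11, 12 (2 points).
  x = 16: rhs = 20, matching y values: none (0 points).
  x = 17: rhs = 15, matching y values: none (0 points).
  x = 18: rhs = 20, matching y values: none (0 points).
  x = 19: rhs = 18, matching y values: 8, 15 (2 points).
  x = 20: rhs = 15, matching y values: none (0 points).
  x = 21: rhs = 17, matching y values: none (0 points).
  x = 22: rhs = 7, matching y values: none (0 points).
Total affine count: 20.
Full point count |E(F_23)| = 20 + 1 = 21.
Hasse bound: |21 − (23+1)| = |-3| = 3 ≤ 2√23 ≈ 9.5917 ✓.


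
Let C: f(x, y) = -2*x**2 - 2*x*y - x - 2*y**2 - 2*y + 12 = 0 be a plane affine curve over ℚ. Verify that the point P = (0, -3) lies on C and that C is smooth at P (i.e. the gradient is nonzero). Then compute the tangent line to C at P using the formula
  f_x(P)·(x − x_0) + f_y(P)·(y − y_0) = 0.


Tangent line at P: 5*x + 10*y + 30 = 0.

Step 1: f(0, -3) = 0, so P lies on C.
Step 2: partial derivatives
  f_x(x, y) = -4*x - 2*y - 1, f_y(x, y) = -2*x - 4*y - 2.
  f_x(P) = 5, f_y(P) = 10 (gradient nonzero, so P is smooth).
Step 3: tangent line at P: 5·(x − 0) + 10·(y − -3) = 0.
Expanding: 5*x + 10*y + 30 = 0.


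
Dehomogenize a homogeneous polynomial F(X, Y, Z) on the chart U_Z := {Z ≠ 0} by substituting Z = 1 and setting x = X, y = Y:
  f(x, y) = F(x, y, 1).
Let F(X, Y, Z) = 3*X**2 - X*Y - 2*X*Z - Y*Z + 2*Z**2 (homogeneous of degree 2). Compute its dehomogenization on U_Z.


f(x, y) = 3*x**2 - x*y - 2*x - y + 2

On U_Z we set Z = 1. Each monomial c·X^i·Y^j·Z^k in F becomes c·x^i·y^j·1^k = c·x^i·y^j.
Substituting Z = 1: F(X, Y, 1) = 3*x**2 - x*y - 2*x - y + 2.
Note: deg(f) ≤ deg(F) = 2; strict inequality happens when F is divisible by Z (lost terms).


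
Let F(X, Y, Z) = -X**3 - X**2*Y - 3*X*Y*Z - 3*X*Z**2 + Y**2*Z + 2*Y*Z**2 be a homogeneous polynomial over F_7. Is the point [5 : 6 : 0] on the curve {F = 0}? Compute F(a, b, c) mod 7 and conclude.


F(5,6,0) ≡ 5 (mod 7); P is NOT on the curve.

Evaluate F(5, 6, 0) term-by-term (mod 7).
  -X**3 ↦ -1·125·1·1 = -125
  -X**2*Y ↦ -1·25·6·1 = -150
  -3*X*Y*Z ↦ -3·5·6·0 = 0
  -3*X*Z**2 ↦ -3·5·1·0 = 0
  Y**2*Z ↦ 1·1·36·0 = 0
  2*Y*Z**2 ↦ 2·1·6·0 = 0
Sum: F(5, 6, 0) = (-125) + (-150) + (0) + (0) + (0) + (0) = -275.
Reducing mod 7: -275 ≡ 5 (mod 7).
Since F(a, b, c) ≡ 5 ≠ 0 (mod 7), P does NOT lie on the curve.


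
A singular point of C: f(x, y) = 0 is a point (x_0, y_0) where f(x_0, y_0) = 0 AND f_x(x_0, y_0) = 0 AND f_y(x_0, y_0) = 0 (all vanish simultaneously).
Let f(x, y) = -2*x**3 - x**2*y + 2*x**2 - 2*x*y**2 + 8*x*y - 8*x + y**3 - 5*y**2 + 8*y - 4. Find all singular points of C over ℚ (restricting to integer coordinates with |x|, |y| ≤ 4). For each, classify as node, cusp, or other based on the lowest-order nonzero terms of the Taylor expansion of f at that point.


Singular points: {(0, 2)}; classification: cusp.

Compute partial derivatives:
  f_x = -6*x**2 - 2*x*y + 4*x - 2*y**2 + 8*y - 8.
  f_y = -x**2 - 4*x*y + 8*x + 3*y**2 - 10*y + 8.
Scan x_0 ∈ {−4, ..., 4}. For each x_0, f_y(x_0, y) is a polynomial in y; find its integer roots y ∈ {−4, ..., 4}, then test f_x and f at those candidates.
  x = -4: f_y(-4, y) = 3*y**2 + 6*y - 40; no integer root y with |y| ≤ 4.
  x = -3: f_y(-3, y) = 3*y**2 + 2*y - 25; no integer root y with |y| ≤ 4.
  x = -2: f_y(-2, y) = 3*y**2 - 2*y - 12; no integer root y with |y| ≤ 4.
  x = -1: f_y(-1, y) = 3*y**2 - 6*y - 1; no integer root y with |y| ≤ 4.
  x = 0: f_y(0, y) = 3*y**2 - 10*y + 8; vanishes at y ∈ {2}. (0, 2): f_x = 0, f = 0 — SINGULAR.
  x = 1: f_y(1, y) = 3*y**2 - 14*y + 15; vanishes at y ∈ {3}. (1, 3): f_x = -10 ≠ 0.
  x = 2: f_y(2, y) = 3*y**2 - 18*y + 20; no integer root y with |y| ≤ 4.
  x = 3: f_y(3, y) = 3*y**2 - 22*y + 23; no integer root y with |y| ≤ 4.
  x = 4: f_y(4, y) = 3*y**2 - 26*y + 24; no integer root y with |y| ≤ 4.
Only singular point on the grid: (0, 2).
Classify: substitute x = 0 + u, y = 2 + v and expand: f = -2*u**3 - u**2*v - 2*u*v**2 + v**3 + v**2.
No constant or linear terms (consistent with a singular point). Quadratic part: v**2. Cubic part: -2*u**3 - u**2*v - 2*u*v**2 + v**3.
The quadratic part v**2 is a perfect square, so there is a single (double) tangent line v = 0, i.e. y = 2. Restricting the cubic part to that line (v = 0) leaves -2*u**3 ≠ 0, so f is not divisible by v and the branch is v² ≈ 2*u**3 to lowest order — this is a cusp.
Classification: cusp.


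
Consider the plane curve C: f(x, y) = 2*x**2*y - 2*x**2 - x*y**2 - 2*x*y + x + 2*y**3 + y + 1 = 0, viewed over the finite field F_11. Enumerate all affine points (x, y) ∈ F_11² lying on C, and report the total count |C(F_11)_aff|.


Affine F_11-points: {(1, 0), (1, 8), (1, 9), (2, 1), (2, 5), (2, 6), (3, 7), (4, 3), (4, 7), (5, 0), (5, 3), (5, 5), (6, 6), (7, 8), (8, 10), (9, 10)}; count = 16.

For each of the 121 pairs (x, y) ∈ F_11², evaluate f(x, y) mod 11. Record the zeros.
  x = 0: [0↦1, 1↦4, 2↦8, 3↦3, 4↦1, 5↦3, 6↦10, 7↦1, 8↦10, 9↦5, 10↦9]  zeros at y ∈ ∅
  x = 1: [0↦0, 1↦2, 2↦3, 3↦4, 4↦6, 5↦10, 6↦6, 7↦6, 8↦0, 9↦0, 10↦7]  zeros at y ∈ {0, 8, 9}
  x = 2: [0↦6, 1↦0, 2↦2, 3↦2, 4↦1, 5↦0, 6↦0, 7↦2, 8↦7, 9↦5, 10↦8]  zeros at y ∈ {1, 5, 6}
  x = 3: [0↦8, 1↦9, 2↦5, 3↦8, 4↦8, 5↦6, 6↦3, 7↦0, 8↦9, 9↦9, 10↦1]  zeros at y ∈ {7}
  x = 4: [0↦6, 1↦7, 2↦1, 3↦0, 4↦5, 5↦6, 6↦4, 7↦0, 8↦6, 9↦1, 10↦8]  zeros at y ∈ {3, 7}
  x = 5: [0↦0, 1↦5, 2↦1, 3↦0, 4↦3, 5↦0, 6↦3, 7↦2, 8↦9, 9↦3, 10↦7]  zeros at y ∈ {0, 3, 5}
  x = 6: [0↦1, 1↦3, 2↦5, 3↦8, 4↦2, 5↦10, 6↦0, 7↦6, 8↦7, 9↦4, 10↦9]  zeros at y ∈ {6}
  x = 7: [0↦9, 1↦1, 2↦2, 3↦2, 4↦2, 5↦3, 6↦6, 7↦1, 8↦0, 9↦4, 10↦3]  zeros at y ∈ {8}
  x = 8: [0↦2, 1↦10, 2↦3, 3↦4, 4↦3, 5↦1, 6↦10, 7↦9, 8↦10, 9↦3, 10↦0]  zeros at y ∈ {10}
  x = 9: [0↦2, 1↦8, 2↦8, 3↦3, 4↦5, 5↦4, 6↦1, 7↦8, 8↦4, 9↦1, 10↦0]  zeros at y ∈ {10}
  x = 10: [0↦9, 1↦6, 2↦6, 3↦10, 4↦8, 5↦1, 6↦1, 7↦9, 8↦4, 9↦9, 10↦3]  zeros at y ∈ ∅
Collecting zeros: affine points = {(1, 0), (1, 8), (1, 9), (2, 1), (2, 5), (2, 6), (3, 7), (4, 3), (4, 7), (5, 0), (5, 3), (5, 5), (6, 6), (7, 8), (8, 10), (9, 10)}.
Total count |C(F_11)_aff| = 16.


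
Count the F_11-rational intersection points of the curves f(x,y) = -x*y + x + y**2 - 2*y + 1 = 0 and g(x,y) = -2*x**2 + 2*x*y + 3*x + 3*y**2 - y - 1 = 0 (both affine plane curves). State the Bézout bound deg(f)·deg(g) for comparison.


Common zeros: {(2, 3), (4, 1)}; count = 2; Bézout bound = 4.

deg(f) = 2, deg(g) = 2, so Bézout bound = 4.
Scan x ∈ F_11. For each x, list the y ∈ F_11 with f(x, y) ≡ 0 and those with g(x, y) ≡ 0 (mod 11); the common zeros in that column are the intersection.
  x = 0: f ≡ 0 at y ∈ {1}; g ≡ 0 at y ∈ ∅; common: ∅.
  x = 1: f ≡ 0 at y ∈ {1, 2}; g ≡ 0 at y ∈ {0, 7}; common: ∅.
  x = 2: f ≡ 0 at y ∈ {1, 3}; g ≡ 0 at y ∈ {3, 7}; common: {3}.
  x = 3: f ≡ 0 at y ∈ {1, 4}; g ≡ 0 at y ∈ ∅; common: ∅.
  x = 4: f ≡ 0 at y ∈ {1, 5}; g ≡ 0 at y ∈ {1, 4}; common: {1}.
  x = 5: f ≡ 0 at y ∈ {1, 6}; g ≡ 0 at y ∈ ∅; common: ∅.
  x = 6: f ≡ 0 at y ∈ {1, 7}; g ≡ 0 at y ∈ {0}; common: ∅.
  x = 7: f ≡ 0 at y ∈ {1, 8}; g ≡ 0 at y ∈ {4, 10}; common: ∅.
  x = 8: f ≡ 0 at y ∈ {1, 9}; g ≡ 0 at y ∈ {3}; common: ∅.
  x = 9: f ≡ 0 at y ∈ {1, 10}; g ≡ 0 at y ∈ ∅; common: ∅.
  x = 10: f ≡ 0 at y ∈ {0, 1}; g ≡ 0 at y ∈ {2, 10}; common: ∅.
Collecting: common zeros = {(2, 3), (4, 1)}, so the count is 2.
Comparison with the Bézout bound: 2 ≤ 4 = deg(f)·deg(g), as expected for curves with no common component (the affine F_11-count falls short of the bound because intersections may lie at infinity, over extension fields, or carry multiplicity).


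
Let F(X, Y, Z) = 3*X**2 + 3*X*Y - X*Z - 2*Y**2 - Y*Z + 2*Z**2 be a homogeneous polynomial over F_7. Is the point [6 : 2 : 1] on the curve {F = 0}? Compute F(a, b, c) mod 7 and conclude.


F(6,2,1) ≡ 4 (mod 7); P is NOT on the curve.

Evaluate F(6, 2, 1) term-by-term (mod 7).
  3*X**2 ↦ 3·36·1·1 = 108
  3*X*Y ↦ 3·6·2·1 = 36
  -X*Z ↦ -1·6·1·1 = -6
  -2*Y**2 ↦ -2·1·4·1 = -8
  -Y*Z ↦ -1·1·2·1 = -2
  2*Z**2 ↦ 2·1·1·1 = 2
Sum: F(6, 2, 1) = (108) + (36) + (-6) + (-8) + (-2) + (2) = 130.
Reducing mod 7: 130 ≡ 4 (mod 7).
Since F(a, b, c) ≡ 4 ≠ 0 (mod 7), P does NOT lie on the curve.


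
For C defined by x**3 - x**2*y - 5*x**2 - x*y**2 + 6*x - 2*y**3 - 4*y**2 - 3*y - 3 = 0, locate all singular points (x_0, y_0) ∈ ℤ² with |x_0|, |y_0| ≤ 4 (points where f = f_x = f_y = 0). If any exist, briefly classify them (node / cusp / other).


Singular points: {(1, -1)}; classification: node.

Compute partial derivatives:
  f_x = 3*x**2 - 2*x*y - 10*x - y**2 + 6.
  f_y = -x**2 - 2*x*y - 6*y**2 - 8*y - 3.
Scan x_0 ∈ {−4, ..., 4}. For each x_0, f_y(x_0, y) is a polynomial in y; find its integer roots y ∈ {−4, ..., 4}, then test f_x and f at those candidates.
  x = -4: f_y(-4, y) = -6*y**2 - 19; no integer root y with |y| ≤ 4.
  x = -3: f_y(-3, y) = -6*y**2 - 2*y - 12; no integer root y with |y| ≤ 4.
  x = -2: f_y(-2, y) = -6*y**2 - 4*y - 7; no integer root y with |y| ≤ 4.
  x = -1: f_y(-1, y) = -6*y**2 - 6*y - 4; no integer root y with |y| ≤ 4.
  x = 0: f_y(0, y) = -6*y**2 - 8*y - 3; no integer root y with |y| ≤ 4.
  x = 1: f_y(1, y) = -6*y**2 - 10*y - 4; vanishes at y ∈ {-1}. (1, -1): f_x = 0, f = 0 — SINGULAR.
  x = 2: f_y(2, y) = -6*y**2 - 12*y - 7; no integer root y with |y| ≤ 4.
  x = 3: f_y(3, y) = -6*y**2 - 14*y - 12; no integer root y with |y| ≤ 4.
  x = 4: f_y(4, y) = -6*y**2 - 16*y - 19; no integer root y with |y| ≤ 4.
Only singular point on the grid: (1, -1).
Classify: substitute x = 1 + u, y = -1 + v and expand: f = u**3 - u**2*v - u**2 - u*v**2 - 2*v**3 + v**2.
No constant or linear terms (consistent with a singular point). Quadratic part: -u**2 + v**2. Cubic part: u**3 - u**2*v - u*v**2 - 2*v**3.
The quadratic part v**2 - u**2 = (v − u)(v + u) splits into two distinct linear factors, so there are two distinct tangent lines y − -1 = ±(x − 1) — this is a node (ordinary double point).
Classification: node.


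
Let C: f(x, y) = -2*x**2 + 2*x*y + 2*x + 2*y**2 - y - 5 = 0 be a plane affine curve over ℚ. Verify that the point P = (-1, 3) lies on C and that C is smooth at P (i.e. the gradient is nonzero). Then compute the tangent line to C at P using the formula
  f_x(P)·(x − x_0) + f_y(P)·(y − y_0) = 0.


Tangent line at P: 12*x + 9*y - 15 = 0.

Step 1: f(-1, 3) = 0, so P lies on C.
Step 2: partial derivatives
  f_x(x, y) = -4*x + 2*y + 2, f_y(x, y) = 2*x + 4*y - 1.
  f_x(P) = 12, f_y(P) = 9 (gradient nonzero, so P is smooth).
Step 3: tangent line at P: 12·(x − -1) + 9·(y − 3) = 0.
Expanding: 12*x + 9*y - 15 = 0.


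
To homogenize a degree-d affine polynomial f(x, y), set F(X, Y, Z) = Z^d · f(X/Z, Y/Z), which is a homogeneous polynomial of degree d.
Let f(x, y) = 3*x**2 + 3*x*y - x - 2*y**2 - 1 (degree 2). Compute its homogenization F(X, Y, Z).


F(X, Y, Z) = 3*X**2 + 3*X*Y - X*Z - 2*Y**2 - Z**2

deg(f) = 2.
Substitute x = X/Z, y = Y/Z into f, then multiply by Z^2.
  monomial 3·x^2·y^0 ↦ 3·X^2·Y^0·Z^0.
  monomial 3·x^1·y^1 ↦ 3·X^1·Y^1·Z^0.
  monomial -1·x^1·y^0 ↦ -1·X^1·Y^0·Z^1.
  monomial -2·x^0·y^2 ↦ -2·X^0·Y^2·Z^0.
  monomial -1·x^0·y^0 ↦ -1·X^0·Y^0·Z^2.
Collecting: F(X, Y, Z) = 3*X**2 + 3*X*Y - X*Z - 2*Y**2 - Z**2.


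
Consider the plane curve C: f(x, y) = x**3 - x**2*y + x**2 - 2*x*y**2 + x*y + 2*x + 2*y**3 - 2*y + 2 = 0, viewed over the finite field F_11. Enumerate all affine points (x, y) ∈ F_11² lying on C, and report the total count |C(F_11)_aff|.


Affine F_11-points: {(0, 5), (2, 4), (3, 0), (3, 4), (3, 10), (4, 7), (5, 1), (7, 1), (7, 5), (8, 0), (8, 3), (8, 5), (9, 4), (9, 8), (10, 0), (10, 1), (10, 9)}; count = 17.

For each of the 121 pairs (x, y) ∈ F_11², evaluate f(x, y) mod 11. Record the zeros.
  x = 0: [0↦2, 1↦2, 2↦3, 3↦6, 4↦1, 5↦0, 6↦4, 7↦3, 8↦9, 9↦1, 10↦2]  zeros at y ∈ {5}
  x = 1: [0↦6, 1↦4, 2↦10, 3↦3, 4↦6, 5↦9, 6↦2, 7↦8, 8↦6, 9↦8, 10↦4]  zeros at y ∈ ∅
  x = 2: [0↦7, 1↦1, 2↦10, 3↦2, 4↦0, 5↦5, 6↦7, 7↦7, 8↦6, 9↦5, 10↦5]  zeros at y ∈ {4}
  x = 3: [0↦0, 1↦10, 2↦9, 3↦9, 4↦0, 5↦5, 6↦3, 7↦6, 8↦4, 9↦9, 10↦0]  zeros at y ∈ {0, 4, 10}
  x = 4: [0↦2, 1↦4, 2↦2, 3↦8, 4↦1, 5↦4, 6↦7, 7↦0, 8↦6, 9↦4, 10↦6]  zeros at y ∈ {7}
  x = 5: [0↦8, 1↦0, 2↦6, 3↦5, 4↦9, 5↦8, 6↦3, 7↦6, 8↦7, 9↦7, 10↦7]  zeros at y ∈ {1}
  x = 6: [0↦2, 1↦4, 2↦5, 3↦6, 4↦8, 5↦1, 6↦8, 7↦8, 8↦2, 9↦2, 10↦9]  zeros at y ∈ ∅
  x = 7: [0↦1, 1↦0, 2↦5, 3↦6, 4↦4, 5↦0, 6↦6, 7↦1, 8↦8, 9↦6, 10↦7]  zeros at y ∈ {1, 5}
  x = 8: [0↦0, 1↦5, 2↦1, 3↦0, 4↦3, 5↦0, 6↦3, 7↦2, 8↦9, 9↦3, 10↦7]  zeros at y ∈ {0, 3, 5}
  x = 9: [0↦5, 1↦3, 2↦10, 3↦5, 4↦0, 5↦7, 6↦5, 7↦6, 8↦0, 9↦10, 10↦4]  zeros at y ∈ {4, 8}
  x = 10: [0↦0, 1↦0, 2↦5, 3↦5, 4↦1, 5↦5, 6↦7, 7↦8, 8↦9, 9↦0, 10↦4]  zeros at y ∈ {0, 1, 9}
Collecting zeros: affine points = {(0, 5), (2, 4), (3, 0), (3, 4), (3, 10), (4, 7), (5, 1), (7, 1), (7, 5), (8, 0), (8, 3), (8, 5), (9, 4), (9, 8), (10, 0), (10, 1), (10, 9)}.
Total count |C(F_11)_aff| = 17.


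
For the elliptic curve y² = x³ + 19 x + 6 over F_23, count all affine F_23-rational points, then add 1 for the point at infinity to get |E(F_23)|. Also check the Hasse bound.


Affine points = {(0, 11), (0, 12), (1, 7), (1, 16), (2, 11), (2, 12), (4, 10), (4, 13), (8, 7), (8, 16), (9, 3), (9, 20), (10, 0), (13, 9), (13, 14), (14, 7), (14, 16), (15, 3), (15, 20), (16, 6), (16, 17), (18, 4), (18, 19), (19, 2), (19, 21), (21, 11), (21, 12), (22, 3), (22, 20)}; affine count = 29; |E(F_23)| = 30.

Discriminant check: Δ ∝ 4a³ + 27b² = 4·19³ + 27·6² = 4·6859 + 27·36 ≡ 3 (mod 23). Nonzero ⇒ E is nonsingular.
For each x ∈ F_23, compute rhs = x³ + 19·x + 6 mod 23, then count y ∈ F_23 with y² ≡ rhs.
  x = 0: rhs = 6, matching y values: 11, 12 (2 points).
  x = 1: rhs = 3, matching y values: 7, 16 (2 points).
  x = 2: rhs = 6, matching y values: 11, 12 (2 points).
  x = 3: rhs = 21, matching y values: none (0 points).
  x = 4: rhs = 8, matching y values: 10, 13 (2 points).
  x = 5: rhs = 19, matching y values: none (0 points).
  x = 6: rhs = 14, matching y values: none (0 points).
  x = 7: rhs = 22, matching y values: none (0 points).
  x = 8: rhs = 3, matching y values: 7, 16 (2 points).
  x = 9: rhs = 9, matching y values: 3, 20 (2 points).
  x = 10: rhs = 0, matching y values: 0 (1 points).
  x = 11: rhs = 5, matching y values: none (0 points).
  x = 12: rhs = 7, matching y values: none (0 points).
  x = 13: rhs = 12, matching y values: 9, 14 (2 points).
  x = 14: rhs = 3, matching y values: 7, 16 (2 points).
  x = 15: rhs = 9, matching y values: 3, 20 (2 points).
  x = 16: rhs = 13, matching y values: 6, 17 (2 points).
  x = 17: rhs = 21, matching y values: none (0 points).
  x = 18: rhs = 16, matching y values: 4, 19 (2 points).
  x = 19: rhs = 4, matching y values: 2, 21 (2 points).
  x = 20: rhs = 14, matching y values: none (0 points).
  x = 21: rhs = 6, matching y values: 11, 12 (2 points).
  x = 22: rhs = 9, matching y values: 3, 20 (2 points).
Total affine count: 29.
Full point count |E(F_23)| = 29 + 1 = 30.
Hasse bound: |30 − (23+1)| = |6| = 6 ≤ 2√23 ≈ 9.5917 ✓.


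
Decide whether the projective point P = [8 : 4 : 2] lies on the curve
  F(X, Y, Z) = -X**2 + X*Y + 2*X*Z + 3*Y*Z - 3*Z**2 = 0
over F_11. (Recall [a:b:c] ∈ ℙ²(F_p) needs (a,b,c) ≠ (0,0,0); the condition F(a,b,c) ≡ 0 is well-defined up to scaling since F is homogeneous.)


F(8,4,2) ≡ 1 (mod 11); P is NOT on the curve.

Evaluate F(8, 4, 2) term-by-term (mod 11).
  -X**2 ↦ -1·64·1·1 = -64
  X*Y ↦ 1·8·4·1 = 32
  2*X*Z ↦ 2·8·1·2 = 32
  3*Y*Z ↦ 3·1·4·2 = 24
  -3*Z**2 ↦ -3·1·1·4 = -12
Sum: F(8, 4, 2) = (-64) + (32) + (32) + (24) + (-12) = 12.
Reducing mod 11: 12 ≡ 1 (mod 11).
Since F(a, b, c) ≡ 1 ≠ 0 (mod 11), P does NOT lie on the curve.


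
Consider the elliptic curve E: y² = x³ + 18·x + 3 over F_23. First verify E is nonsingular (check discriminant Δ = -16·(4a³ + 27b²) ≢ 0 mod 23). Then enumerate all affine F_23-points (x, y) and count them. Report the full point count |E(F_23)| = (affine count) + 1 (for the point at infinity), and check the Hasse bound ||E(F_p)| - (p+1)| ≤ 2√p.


Affine points = {(0, 7), (0, 16), (2, 1), (2, 22), (4, 1), (4, 22), (7, 9), (7, 14), (14, 3), (14, 20), (17, 1), (17, 22), (18, 8), (18, 15)}; affine count = 14; |E(F_23)| = 15.

Discriminant check: Δ ∝ 4a³ + 27b² = 4·18³ + 27·3² = 4·5832 + 27·9 ≡ 19 (mod 23). Nonzero ⇒ E is nonsingular.
For each x ∈ F_23, compute rhs = x³ + 18·x + 3 mod 23, then count y ∈ F_23 with y² ≡ rhs.
  x = 0: rhs = 3, matching y values: 7, 16 (2 points).
  x = 1: rhs = 22, matching y values: none (0 points).
  x = 2: rhs = 1, matching y values: 1, 22 (2 points).
  x = 3: rhs = 15, matching y values: none (0 points).
  x = 4: rhs = 1, matching y values: 1, 22 (2 points).
  x = 5: rhs = 11, matching y values: none (0 points).
  x = 6: rhs = 5, matching y values: none (0 points).
  x = 7: rhs = 12, matching y values: 9, 14 (2 points).
  x = 8: rhs = 15, matching y values: none (0 points).
  x = 9: rhs = 20, matching y values: none (0 points).
  x = 10: rhs = 10, matching y values: none (0 points).
  x = 11: rhs = 14, matching y values: none (0 points).
  x = 12: rhs = 15, matching y values: none (0 points).
  x = 13: rhs = 19, matching y values: none (0 points).
  x = 14: rhs = 9, matching y values: 3, 20 (2 points).
  x = 15: rhs = 14, matching y values: none (0 points).
  x = 16: rhs = 17, matching y values: none (0 points).
  x = 17: rhs = 1, matching y values: 1, 22 (2 points).
  x = 18: rhs = 18, matching y values: 8, 15 (2 points).
  x = 19: rhs = 5, matching y values: none (0 points).
  x = 20: rhs = 14, matching y values: none (0 points).
  x = 21: rhs = 5, matching y values: none (0 points).
  x = 22: rhs = 7, matching y values: none (0 points).
Total affine count: 14.
Full point count |E(F_23)| = 14 + 1 = 15.
Hasse bound: |15 − (23+1)| = |-9| = 9 ≤ 2√23 ≈ 9.5917 ✓.


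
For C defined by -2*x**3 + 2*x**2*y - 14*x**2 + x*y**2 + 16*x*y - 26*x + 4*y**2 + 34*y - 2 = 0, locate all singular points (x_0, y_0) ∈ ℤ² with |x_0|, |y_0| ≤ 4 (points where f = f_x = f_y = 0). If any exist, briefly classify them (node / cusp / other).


Singular points: {(-3, -2)}; classification: cusp.

Compute partial derivatives:
  f_x = -6*x**2 + 4*x*y - 28*x + y**2 + 16*y - 26.
  f_y = 2*x**2 + 2*x*y + 16*x + 8*y + 34.
Scan x_0 ∈ {−4, ..., 4}. For each x_0, f_y(x_0, y) is a polynomial in y; find its integer roots y ∈ {−4, ..., 4}, then test f_x and f at those candidates.
  x = -4: f_y(-4, y) = 2; no integer root y with |y| ≤ 4.
  x = -3: f_y(-3, y) = 2*y + 4; vanishes at y ∈ {-2}. (-3, -2): f_x = 0, f = 0 — SINGULAR.
  x = -2: f_y(-2, y) = 4*y + 10; no integer root y with |y| ≤ 4.
  x = -1: f_y(-1, y) = 6*y + 20; no integer root y with |y| ≤ 4.
  x = 0: f_y(0, y) = 8*y + 34; no integer root y with |y| ≤ 4.
  x = 1: f_y(1, y) = 10*y + 52; no integer root y with |y| ≤ 4.
  x = 2: f_y(2, y) = 12*y + 74; no integer root y with |y| ≤ 4.
  x = 3: f_y(3, y) = 14*y + 100; no integer root y with |y| ≤ 4.
  x = 4: f_y(4, y) = 16*y + 130; no integer root y with |y| ≤ 4.
Only singular point on the grid: (-3, -2).
Classify: substitute x = -3 + u, y = -2 + v and expand: f = -2*u**3 + 2*u**2*v + u*v**2 + v**2.
No constant or linear terms (consistent with a singular point). Quadratic part: v**2. Cubic part: -2*u**3 + 2*u**2*v + u*v**2.
The quadratic part v**2 is a perfect square, so there is a single (double) tangent line v = 0, i.e. y = -2. Restricting the cubic part to that line (v = 0) leaves -2*u**3 ≠ 0, so f is not divisible by v and the branch is v² ≈ 2*u**3 to lowest order — this is a cusp.
Classification: cusp.


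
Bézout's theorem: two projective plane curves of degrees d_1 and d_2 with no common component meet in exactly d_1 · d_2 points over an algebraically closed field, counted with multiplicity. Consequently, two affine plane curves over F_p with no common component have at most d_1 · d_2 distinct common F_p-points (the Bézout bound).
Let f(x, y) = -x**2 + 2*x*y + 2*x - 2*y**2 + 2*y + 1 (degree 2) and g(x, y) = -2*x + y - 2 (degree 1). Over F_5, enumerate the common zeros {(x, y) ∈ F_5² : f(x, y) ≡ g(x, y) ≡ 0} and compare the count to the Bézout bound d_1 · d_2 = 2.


Common zeros: {(2, 1)}; count = 1; Bézout bound = 2.

deg(f) = 2, deg(g) = 1, so Bézout bound = 2.
Scan x ∈ F_5. For each x, list the y ∈ F_5 with f(x, y) ≡ 0 and those with g(x, y) ≡ 0 (mod 5); the common zeros in that column are the intersection.
  x = 0: f ≡ 0 at y ∈ ∅; g ≡ 0 at y ∈ {2}; common: ∅.
  x = 1: f ≡ 0 at y ∈ ∅; g ≡ 0 at y ∈ {4}; common: ∅.
  x = 2: f ≡ 0 at y ∈ {1, 2}; g ≡ 0 at y ∈ {1}; common: {1}.
  x = 3: f ≡ 0 at y ∈ ∅; g ≡ 0 at y ∈ {3}; common: ∅.
  x = 4: f ≡ 0 at y ∈ {2, 3}; g ≡ 0 at y ∈ {0}; common: ∅.
Collecting: common zeros = {(2, 1)}, so the count is 1.
Comparison with the Bézout bound: 1 ≤ 2 = deg(f)·deg(g), as expected for curves with no common component (the affine F_5-count falls short of the bound because intersections may lie at infinity, over extension fields, or carry multiplicity).


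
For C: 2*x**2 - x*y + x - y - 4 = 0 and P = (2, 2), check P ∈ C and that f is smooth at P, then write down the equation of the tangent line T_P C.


Tangent line at P: 7*x - 3*y - 8 = 0.

Step 1: f(2, 2) = 0, so P lies on C.
Step 2: partial derivatives
  f_x(x, y) = 4*x - y + 1, f_y(x, y) = -x - 1.
  f_x(P) = 7, f_y(P) = -3 (gradient nonzero, so P is smooth).
Step 3: tangent line at P: 7·(x − 2) + -3·(y − 2) = 0.
Expanding: 7*x - 3*y - 8 = 0.


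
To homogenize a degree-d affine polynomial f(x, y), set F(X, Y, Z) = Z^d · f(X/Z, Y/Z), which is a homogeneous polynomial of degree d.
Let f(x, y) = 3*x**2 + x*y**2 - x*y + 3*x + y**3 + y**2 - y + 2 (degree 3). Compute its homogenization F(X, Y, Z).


F(X, Y, Z) = 3*X**2*Z + X*Y**2 - X*Y*Z + 3*X*Z**2 + Y**3 + Y**2*Z - Y*Z**2 + 2*Z**3

deg(f) = 3.
Substitute x = X/Z, y = Y/Z into f, then multiply by Z^3.
  monomial 3·x^2·y^0 ↦ 3·X^2·Y^0·Z^1.
  monomial 1·x^1·y^2 ↦ 1·X^1·Y^2·Z^0.
  monomial -1·x^1·y^1 ↦ -1·X^1·Y^1·Z^1.
  monomial 3·x^1·y^0 ↦ 3·X^1·Y^0·Z^2.
  monomial 1·x^0·y^3 ↦ 1·X^0·Y^3·Z^0.
  monomial 1·x^0·y^2 ↦ 1·X^0·Y^2·Z^1.
  monomial -1·x^0·y^1 ↦ -1·X^0·Y^1·Z^2.
  monomial 2·x^0·y^0 ↦ 2·X^0·Y^0·Z^3.
Collecting: F(X, Y, Z) = 3*X**2*Z + X*Y**2 - X*Y*Z + 3*X*Z**2 + Y**3 + Y**2*Z - Y*Z**2 + 2*Z**3.


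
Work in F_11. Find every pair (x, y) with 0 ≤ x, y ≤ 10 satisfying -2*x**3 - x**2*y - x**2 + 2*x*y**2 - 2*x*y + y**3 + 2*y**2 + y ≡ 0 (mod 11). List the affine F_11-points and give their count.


Affine F_11-points: {(0, 0), (0, 10), (1, 1), (2, 5), (3, 9), (4, 7), (4, 9), (5, 0), (5, 3), (5, 7), (8, 2), (9, 7), (10, 9)}; count = 13.

For each of the 121 pairs (x, y) ∈ F_11², evaluate f(x, y) mod 11. Record the zeros.
  x = 0: [0↦0, 1↦4, 2↦7, 3↦4, 4↦1, 5↦4, 6↦8, 7↦8, 8↦10, 9↦9, 10↦0]  zeros at y ∈ {0, 10}
  x = 1: [0↦8, 1↦0, 2↦6, 3↦10, 4↦7, 5↦3, 6↦4, 7↦5, 8↦1, 9↦9, 10↦2]  zeros at y ∈ {1}
  x = 2: [0↦2, 1↦2, 2↦9, 3↦7, 4↦2, 5↦0, 6↦7, 7↦7, 8↦6, 9↦10, 10↦3]  zeros at y ∈ {5}
  x = 3: [0↦3, 1↦9, 2↦4, 3↦5, 4↦7, 5↦5, 6↦5, 7↦2, 8↦2, 9↦0, 10↦2]  zeros at y ∈ {9}
  x = 4: [0↦10, 1↦9, 2↦1, 3↦3, 4↦10, 5↦6, 6↦8, 7↦0, 8↦10, 9↦0, 10↦9]  zeros at y ∈ {7, 9}
  x = 5: [0↦0, 1↦1, 2↦10, 3↦0, 4↦10, 5↦2, 6↦4, 7↦0, 8↦7, 9↦9, 10↦1]  zeros at y ∈ {0, 3, 7}
  x = 6: [0↦5, 1↦6, 2↦8, 3↦6, 4↦6, 5↦3, 6↦3, 7↦1, 8↦3, 9↦4, 10↦10]  zeros at y ∈ ∅
  x = 7: [0↦2, 1↦1, 2↦5, 3↦9, 4↦8, 5↦8, 6↦4, 7↦2, 8↦8, 9↦6, 10↦2]  zeros at y ∈ ∅
  x = 8: [0↦1, 1↦7, 2↦0, 3↦8, 4↦4, 5↦5, 6↦6, 7↦2, 8↦10, 9↦3, 10↦9]  zeros at y ∈ {2}
  x = 9: [0↦1, 1↦1, 2↦3, 3↦2, 4↦4, 5↦4, 6↦8, 7↦0, 8↦8, 9↦5, 10↦8]  zeros at y ∈ {7}
  x = 10: [0↦1, 1↦4, 2↦2, 3↦1, 4↦7, 5↦4, 6↦9, 7↦6, 8↦1, 9↦0, 10↦9]  zeros at y ∈ {9}
Collecting zeros: affine points = {(0, 0), (0, 10), (1, 1), (2, 5), (3, 9), (4, 7), (4, 9), (5, 0), (5, 3), (5, 7), (8, 2), (9, 7), (10, 9)}.
Total count |C(F_11)_aff| = 13.


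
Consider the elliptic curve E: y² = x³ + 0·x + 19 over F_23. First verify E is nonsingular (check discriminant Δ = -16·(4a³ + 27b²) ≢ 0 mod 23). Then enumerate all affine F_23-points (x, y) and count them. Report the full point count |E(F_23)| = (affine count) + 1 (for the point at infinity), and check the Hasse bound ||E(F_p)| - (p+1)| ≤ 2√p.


Affine points = {(2, 2), (2, 21), (3, 0), (5, 11), (5, 12), (8, 5), (8, 18), (9, 9), (9, 14), (11, 4), (11, 19), (13, 10), (13, 13), (14, 7), (14, 16), (15, 6), (15, 17), (18, 3), (18, 20), (19, 1), (19, 22), (22, 8), (22, 15)}; affine count = 23; |E(F_23)| = 24.

Discriminant check: Δ ∝ 4a³ + 27b² = 4·0³ + 27·19² = 4·0 + 27·361 ≡ 18 (mod 23). Nonzero ⇒ E is nonsingular.
For each x ∈ F_23, compute rhs = x³ + 0·x + 19 mod 23, then count y ∈ F_23 with y² ≡ rhs.
  x = 0: rhs = 19, matching y values: none (0 points).
  x = 1: rhs = 20, matching y values: none (0 points).
  x = 2: rhs = 4, matching y values: 2, 21 (2 points).
  x = 3: rhs = 0, matching y values: 0 (1 points).
  x = 4: rhs = 14, matching y values: none (0 points).
  x = 5: rhs = 6, matching y values: 11, 12 (2 points).
  x = 6: rhs = 5, matching y values: none (0 points).
  x = 7: rhs = 17, matching y values: none (0 points).
  x = 8: rhs = 2, matching y values: 5, 18 (2 points).
  x = 9: rhs = 12, matching y values: 9, 14 (2 points).
  x = 10: rhs = 7, matching y values: none (0 points).
  x = 11: rhs = 16, matching y values: 4, 19 (2 points).
  x = 12: rhs = 22, matching y values: none (0 points).
  x = 13: rhs = 8, matching y values: 10, 13 (2 points).
  x = 14: rhs = 3, matching y values: 7, 16 (2 points).
  x = 15: rhs = 13, matching y values: 6, 17 (2 points).
  x = 16: rhs = 21, matching y values: none (0 points).
  x = 17: rhs = 10, matching y values: none (0 points).
  x = 18: rhs = 9, matching y values: 3, 20 (2 points).
  x = 19: rhs = 1, matching y values: 1, 22 (2 points).
  x = 20: rhs = 15, matching y values: none (0 points).
  x = 21: rhs = 11, matching y values: none (0 points).
  x = 22: rhs = 18, matching y values: 8, 15 (2 points).
Total affine count: 23.
Full point count |E(F_23)| = 23 + 1 = 24.
Hasse bound: |24 − (23+1)| = |0| = 0 ≤ 2√23 ≈ 9.5917 ✓.


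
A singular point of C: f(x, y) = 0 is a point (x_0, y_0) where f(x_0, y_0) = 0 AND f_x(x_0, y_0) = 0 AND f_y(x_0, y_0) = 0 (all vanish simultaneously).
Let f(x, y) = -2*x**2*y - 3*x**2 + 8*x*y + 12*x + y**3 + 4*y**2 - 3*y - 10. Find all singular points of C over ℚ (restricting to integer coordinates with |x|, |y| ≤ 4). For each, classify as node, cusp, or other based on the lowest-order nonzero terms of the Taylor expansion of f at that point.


Singular points: {(2, -1)}; classification: node.

Compute partial derivatives:
  f_x = -4*x*y - 6*x + 8*y + 12.
  f_y = -2*x**2 + 8*x + 3*y**2 + 8*y - 3.
Scan x_0 ∈ {−4, ..., 4}. For each x_0, f_y(x_0, y) is a polynomial in y; find its integer roots y ∈ {−4, ..., 4}, then test f_x and f at those candidates.
  x = -4: f_y(-4, y) = 3*y**2 + 8*y - 67; no integer root y with |y| ≤ 4.
  x = -3: f_y(-3, y) = 3*y**2 + 8*y - 45; no integer root y with |y| ≤ 4.
  x = -2: f_y(-2, y) = 3*y**2 + 8*y - 27; no integer root y with |y| ≤ 4.
  x = -1: f_y(-1, y) = 3*y**2 + 8*y - 13; no integer root y with |y| ≤ 4.
  x = 0: f_y(0, y) = 3*y**2 + 8*y - 3; vanishes at y ∈ {-3}. (0, -3): f_x = -12 ≠ 0.
  x = 1: f_y(1, y) = 3*y**2 + 8*y + 3; no integer root y with |y| ≤ 4.
  x = 2: f_y(2, y) = 3*y**2 + 8*y + 5; vanishes at y ∈ {-1}. (2, -1): f_x = 0, f = 0 — SINGULAR.
  x = 3: f_y(3, y) = 3*y**2 + 8*y + 3; no integer root y with |y| ≤ 4.
  x = 4: f_y(4, y) = 3*y**2 + 8*y - 3; vanishes at y ∈ {-3}. (4, -3): f_x = 12 ≠ 0.
Only singular point on the grid: (2, -1).
Classify: substitute x = 2 + u, y = -1 + v and expand: f = -2*u**2*v - u**2 + v**3 + v**2.
No constant or linear terms (consistent with a singular point). Quadratic part: -u**2 + v**2. Cubic part: -2*u**2*v + v**3.
The quadratic part v**2 - u**2 = (v − u)(v + u) splits into two distinct linear factors, so there are two distinct tangent lines y − -1 = ±(x − 2) — this is a node (ordinary double point).
Classification: node.


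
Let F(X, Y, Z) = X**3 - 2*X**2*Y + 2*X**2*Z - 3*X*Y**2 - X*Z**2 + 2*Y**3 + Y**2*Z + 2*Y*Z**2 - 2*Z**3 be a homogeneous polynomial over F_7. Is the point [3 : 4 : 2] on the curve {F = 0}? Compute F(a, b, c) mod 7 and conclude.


F(3,4,2) ≡ 4 (mod 7); P is NOT on the curve.

Evaluate F(3, 4, 2) term-by-term (mod 7).
  X**3 ↦ 1·27·1·1 = 27
  -2*X**2*Y ↦ -2·9·4·1 = -72
  2*X**2*Z ↦ 2·9·1·2 = 36
  -3*X*Y**2 ↦ -3·3·16·1 = -144
  -X*Z**2 ↦ -1·3·1·4 = -12
  2*Y**3 ↦ 2·1·64·1 = 128
  Y**2*Z ↦ 1·1·16·2 = 32
  2*Y*Z**2 ↦ 2·1·4·4 = 32
  -2*Z**3 ↦ -2·1·1·8 = -16
Sum: F(3, 4, 2) = (27) + (-72) + (36) + (-144) + (-12) + (128) + (32) + (32) + (-16) = 11.
Reducing mod 7: 11 ≡ 4 (mod 7).
Since F(a, b, c) ≡ 4 ≠ 0 (mod 7), P does NOT lie on the curve.


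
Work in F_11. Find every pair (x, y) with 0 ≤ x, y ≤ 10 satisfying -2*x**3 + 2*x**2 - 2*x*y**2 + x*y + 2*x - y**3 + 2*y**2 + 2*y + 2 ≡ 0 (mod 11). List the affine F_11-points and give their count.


Affine F_11-points: {(0, 4), (1, 8), (5, 4), (6, 10), (7, 0), (7, 4), (7, 6), (8, 3), (8, 7), (8, 9), (9, 0), (9, 6)}; count = 12.

For each of the 121 pairs (x, y) ∈ F_11², evaluate f(x, y) mod 11. Record the zeros.
  x = 0: [0↦2, 1↦5, 2↦6, 3↦10, 4↦0, 5↦3, 6↦2, 7↦2, 8↦8, 9↦3, 10↦3]  zeros at y ∈ {4}
  x = 1: [0↦4, 1↦6, 2↦2, 3↦8, 4↦7, 5↦4, 6↦4, 7↦1, 8↦0, 9↦6, 10↦2]  zeros at y ∈ {8}
  x = 2: [0↦9, 1↦10, 2↦1, 3↦9, 4↦6, 5↦8, 6↦9, 7↦3, 8↦6, 9↦1, 10↦4]  zeros at y ∈ ∅
  x = 3: [0↦5, 1↦5, 2↦2, 3↦1, 4↦7, 5↦3, 6↦5, 7↦7, 8↦3, 9↦9, 10↦8]  zeros at y ∈ ∅
  x = 4: [0↦2, 1↦1, 2↦4, 3↦5, 4↦9, 5↦10, 6↦2, 7↦1, 8↦1, 9↦7, 10↦2]  zeros at y ∈ ∅
  x = 5: [0↦10, 1↦8, 2↦6, 3↦9, 4↦0, 5↦6, 6↦10, 7↦6, 8↦10, 9↦5, 10↦7]  zeros at y ∈ {4}
  x = 6: [0↦6, 1↦3, 2↦7, 3↦1, 4↦1, 5↦1, 6↦6, 7↦10, 8↦7, 9↦2, 10↦0]  zeros at y ∈ {10}
  x = 7: [0↦0, 1↦7, 2↦6, 3↦2, 4↦0, 5↦5, 6↦0, 7↦1, 8↦2, 9↦8, 10↦2]  zeros at y ∈ {0, 4, 6}
  x = 8: [0↦2, 1↦8, 2↦2, 3↦0, 4↦7, 5↦6, 6↦2, 7↦0, 8↦5, 9↦0, 10↦1]  zeros at y ∈ {3, 7, 9}
  x = 9: [0↦0, 1↦5, 2↦5, 3↦5, 4↦10, 5↦3, 6↦0, 7↦6, 8↦4, 9↦10, 10↦7]  zeros at y ∈ {0, 6}
  x = 10: [0↦4, 1↦8, 2↦3, 3↦5, 4↦8, 5↦6, 6↦4, 7↦7, 8↦9, 9↦4, 10↦8]  zeros at y ∈ ∅
Collecting zeros: affine points = {(0, 4), (1, 8), (5, 4), (6, 10), (7, 0), (7, 4), (7, 6), (8, 3), (8, 7), (8, 9), (9, 0), (9, 6)}.
Total count |C(F_11)_aff| = 12.


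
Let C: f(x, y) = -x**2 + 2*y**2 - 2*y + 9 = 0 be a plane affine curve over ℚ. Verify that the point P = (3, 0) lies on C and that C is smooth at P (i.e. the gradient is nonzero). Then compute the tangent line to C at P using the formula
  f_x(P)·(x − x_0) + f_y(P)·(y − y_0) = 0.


Tangent line at P: -6*x - 2*y + 18 = 0.

Step 1: f(3, 0) = 0, so P lies on C.
Step 2: partial derivatives
  f_x(x, y) = -2*x, f_y(x, y) = 4*y - 2.
  f_x(P) = -6, f_y(P) = -2 (gradient nonzero, so P is smooth).
Step 3: tangent line at P: -6·(x − 3) + -2·(y − 0) = 0.
Expanding: -6*x - 2*y + 18 = 0.


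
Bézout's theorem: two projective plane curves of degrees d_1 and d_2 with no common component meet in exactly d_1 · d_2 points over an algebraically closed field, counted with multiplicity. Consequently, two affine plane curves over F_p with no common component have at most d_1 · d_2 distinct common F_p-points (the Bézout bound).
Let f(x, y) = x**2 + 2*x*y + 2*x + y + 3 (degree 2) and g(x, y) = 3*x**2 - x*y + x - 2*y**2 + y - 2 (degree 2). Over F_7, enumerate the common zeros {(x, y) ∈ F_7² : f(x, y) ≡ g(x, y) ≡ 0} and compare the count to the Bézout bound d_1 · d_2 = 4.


Common zeros: ∅; count = 0; Bézout bound = 4.

deg(f) = 2, deg(g) = 2, so Bézout bound = 4.
Scan x ∈ F_7. For each x, list the y ∈ F_7 with f(x, y) ≡ 0 and those with g(x, y) ≡ 0 (mod 7); the common zeros in that column are the intersection.
  x = 0: f ≡ 0 at y ∈ {4}; g ≡ 0 at y ∈ ∅; common: ∅.
  x = 1: f ≡ 0 at y ∈ {5}; g ≡ 0 at y ∈ {1, 6}; common: ∅.
  x = 2: f ≡ 0 at y ∈ {2}; g ≡ 0 at y ∈ ∅; common: ∅.
  x = 3: f ≡ 0 at y ∈ ∅; g ≡ 0 at y ∈ {0, 6}; common: ∅.
  x = 4: f ≡ 0 at y ∈ {4}; g ≡ 0 at y ∈ ∅; common: ∅.
  x = 5: f ≡ 0 at y ∈ {1}; g ≡ 0 at y ∈ ∅; common: ∅.
  x = 6: f ≡ 0 at y ∈ {2}; g ≡ 0 at y ∈ {0, 1}; common: ∅.
Collecting: common zeros = ∅, so the count is 0.
Comparison with the Bézout bound: 0 ≤ 4 = deg(f)·deg(g), as expected for curves with no common component (the affine F_7-count falls short of the bound because intersections may lie at infinity, over extension fields, or carry multiplicity).


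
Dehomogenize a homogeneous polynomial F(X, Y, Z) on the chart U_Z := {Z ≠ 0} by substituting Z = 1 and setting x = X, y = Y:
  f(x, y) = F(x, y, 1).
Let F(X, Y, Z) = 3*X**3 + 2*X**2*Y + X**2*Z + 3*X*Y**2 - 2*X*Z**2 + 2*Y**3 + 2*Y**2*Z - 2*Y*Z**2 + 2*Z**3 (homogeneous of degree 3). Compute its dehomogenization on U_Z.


f(x, y) = 3*x**3 + 2*x**2*y + x**2 + 3*x*y**2 - 2*x + 2*y**3 + 2*y**2 - 2*y + 2

On U_Z we set Z = 1. Each monomial c·X^i·Y^j·Z^k in F becomes c·x^i·y^j·1^k = c·x^i·y^j.
Substituting Z = 1: F(X, Y, 1) = 3*x**3 + 2*x**2*y + x**2 + 3*x*y**2 - 2*x + 2*y**3 + 2*y**2 - 2*y + 2.
Note: deg(f) ≤ deg(F) = 3; strict inequality happens when F is divisible by Z (lost terms).


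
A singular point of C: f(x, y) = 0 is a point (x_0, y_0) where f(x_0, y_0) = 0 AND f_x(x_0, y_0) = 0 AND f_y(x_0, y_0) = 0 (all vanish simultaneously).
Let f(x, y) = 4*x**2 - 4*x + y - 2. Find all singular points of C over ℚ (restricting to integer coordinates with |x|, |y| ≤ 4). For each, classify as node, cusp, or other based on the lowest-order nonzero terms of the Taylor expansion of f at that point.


No singular points in the scanned grid; C is smooth there.

Compute partial derivatives:
  f_x = 8*x - 4.
  f_y = 1.
f_y = 1 is a nonzero constant, so f_y never vanishes: no point (x, y) can satisfy f = f_x = f_y = 0. In particular no (x, y) ∈ {−4, ..., 4}² is singular; the curve is smooth.


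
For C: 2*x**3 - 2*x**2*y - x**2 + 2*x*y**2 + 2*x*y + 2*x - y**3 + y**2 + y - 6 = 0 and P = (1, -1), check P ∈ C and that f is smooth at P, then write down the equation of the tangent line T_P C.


Tangent line at P: 10*x - 8*y - 18 = 0.

Step 1: f(1, -1) = 0, so P lies on C.
Step 2: partial derivatives
  f_x(x, y) = 6*x**2 - 4*x*y - 2*x + 2*y**2 + 2*y + 2, f_y(x, y) = -2*x**2 + 4*x*y + 2*x - 3*y**2 + 2*y + 1.
  f_x(P) = 10, f_y(P) = -8 (gradient nonzero, so P is smooth).
Step 3: tangent line at P: 10·(x − 1) + -8·(y − -1) = 0.
Expanding: 10*x - 8*y - 18 = 0.


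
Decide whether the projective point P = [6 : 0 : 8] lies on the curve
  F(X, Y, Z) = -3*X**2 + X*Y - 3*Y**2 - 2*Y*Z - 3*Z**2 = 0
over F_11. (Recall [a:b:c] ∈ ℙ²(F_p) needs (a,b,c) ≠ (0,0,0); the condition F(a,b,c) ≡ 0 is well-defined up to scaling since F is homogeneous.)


F(6,0,8) ≡ 8 (mod 11); P is NOT on the curve.

Evaluate F(6, 0, 8) term-by-term (mod 11).
  -3*X**2 ↦ -3·36·1·1 = -108
  X*Y ↦ 1·6·0·1 = 0
  -3*Y**2 ↦ -3·1·0·1 = 0
  -2*Y*Z ↦ -2·1·0·8 = 0
  -3*Z**2 ↦ -3·1·1·64 = -192
Sum: F(6, 0, 8) = (-108) + (0) + (0) + (0) + (-192) = -300.
Reducing mod 11: -300 ≡ 8 (mod 11).
Since F(a, b, c) ≡ 8 ≠ 0 (mod 11), P does NOT lie on the curve.


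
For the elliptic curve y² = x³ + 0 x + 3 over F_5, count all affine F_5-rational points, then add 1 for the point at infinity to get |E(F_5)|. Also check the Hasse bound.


Affine points = {(1, 2), (1, 3), (2, 1), (2, 4), (3, 0)}; affine count = 5; |E(F_5)| = 6.

Discriminant check: Δ ∝ 4a³ + 27b² = 4·0³ + 27·3² = 4·0 + 27·9 ≡ 3 (mod 5). Nonzero ⇒ E is nonsingular.
For each x ∈ F_5, compute rhs = x³ + 0·x + 3 mod 5, then count y ∈ F_5 with y² ≡ rhs.
  x = 0: rhs = 3, matching y values: none (0 points).
  x = 1: rhs = 4, matching y values: 2, 3 (2 points).
  x = 2: rhs = 1, matching y values: 1, 4 (2 points).
  x = 3: rhs = 0, matching y values: 0 (1 points).
  x = 4: rhs = 2, matching y values: none (0 points).
Total affine count: 5.
Full point count |E(F_5)| = 5 + 1 = 6.
Hasse bound: |6 − (5+1)| = |0| = 0 ≤ 2√5 ≈ 4.4721 ✓.


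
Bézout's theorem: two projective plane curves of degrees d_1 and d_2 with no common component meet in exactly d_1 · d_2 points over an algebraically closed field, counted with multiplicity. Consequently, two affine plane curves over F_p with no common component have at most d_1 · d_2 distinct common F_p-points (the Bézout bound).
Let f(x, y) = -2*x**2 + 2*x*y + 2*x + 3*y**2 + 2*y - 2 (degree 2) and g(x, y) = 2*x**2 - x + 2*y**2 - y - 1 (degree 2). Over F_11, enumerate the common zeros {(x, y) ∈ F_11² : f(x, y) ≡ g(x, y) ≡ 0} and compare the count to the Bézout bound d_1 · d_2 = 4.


Common zeros: {(2, 4)}; count = 1; Bézout bound = 4.

deg(f) = 2, deg(g) = 2, so Bézout bound = 4.
Scan x ∈ F_11. For each x, list the y ∈ F_11 with f(x, y) ≡ 0 and those with g(x, y) ≡ 0 (mod 11); the common zeros in that column are the intersection.
  x = 0: f ≡ 0 at y ∈ ∅; g ≡ 0 at y ∈ {1, 5}; common: ∅.
  x = 1: f ≡ 0 at y ∈ ∅; g ≡ 0 at y ∈ {0, 6}; common: ∅.
  x = 2: f ≡ 0 at y ∈ {4, 5}; g ≡ 0 at y ∈ {2, 4}; common: {4}.
  x = 3: f ≡ 0 at y ∈ {4, 8}; g ≡ 0 at y ∈ ∅; common: ∅.
  x = 4: f ≡ 0 at y ∈ {5, 10}; g ≡ 0 at y ∈ {2, 4}; common: ∅.
  x = 5: f ≡ 0 at y ∈ ∅; g ≡ 0 at y ∈ {0, 6}; common: ∅.
  x = 6: f ≡ 0 at y ∈ {2, 8}; g ≡ 0 at y ∈ {1, 5}; common: ∅.
  x = 7: f ≡ 0 at y ∈ {3, 10}; g ≡ 0 at y ∈ ∅; common: ∅.
  x = 8: f ≡ 0 at y ∈ {2, 3}; g ≡ 0 at y ∈ ∅; common: ∅.
  x = 9: f ≡ 0 at y ∈ ∅; g ≡ 0 at y ∈ ∅; common: ∅.
  x = 10: f ≡ 0 at y ∈ ∅; g ≡ 0 at y ∈ ∅; common: ∅.
Collecting: common zeros = {(2, 4)}, so the count is 1.
Comparison with the Bézout bound: 1 ≤ 4 = deg(f)·deg(g), as expected for curves with no common component (the affine F_11-count falls short of the bound because intersections may lie at infinity, over extension fields, or carry multiplicity).
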